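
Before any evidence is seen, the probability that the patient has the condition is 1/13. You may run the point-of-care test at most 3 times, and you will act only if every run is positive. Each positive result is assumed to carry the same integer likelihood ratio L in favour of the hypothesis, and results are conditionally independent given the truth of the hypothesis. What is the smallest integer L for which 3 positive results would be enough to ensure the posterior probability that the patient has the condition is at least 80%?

4

Prior odds = (1/13)/(12/13) = 1/12.
Target odds = 0.8/0.2 = 4.
Need L³ ≥ 4 ÷ (1/12) = 48.
3³ = 27 < 48 ≤ 64 = 4³, so L = 4.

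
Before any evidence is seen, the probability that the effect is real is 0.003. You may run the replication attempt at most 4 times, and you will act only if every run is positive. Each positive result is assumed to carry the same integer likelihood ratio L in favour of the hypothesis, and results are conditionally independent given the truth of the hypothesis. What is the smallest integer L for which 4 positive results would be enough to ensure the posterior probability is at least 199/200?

17

Prior odds = 0.003/0.997 = 3/997.
Target odds = 0.995/0.005 = 199.
Need L⁴ ≥ 199 ÷ (3/997) = 198403/3.
16⁴ = 65536 < 198403/3 ≤ 83521 = 17⁴, so L = 17.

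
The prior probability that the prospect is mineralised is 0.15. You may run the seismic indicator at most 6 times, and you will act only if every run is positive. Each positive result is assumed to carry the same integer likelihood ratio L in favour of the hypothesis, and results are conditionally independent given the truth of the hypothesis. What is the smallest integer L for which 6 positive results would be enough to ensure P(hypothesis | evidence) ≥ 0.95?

3

Prior odds = 0.15/0.85 = 3/17.
Target odds = 0.95/0.05 = 19.
Need L⁶ ≥ 19 ÷ (3/17) = 323/3.
2⁶ = 64 < 323/3 ≤ 729 = 3⁶, so L = 3.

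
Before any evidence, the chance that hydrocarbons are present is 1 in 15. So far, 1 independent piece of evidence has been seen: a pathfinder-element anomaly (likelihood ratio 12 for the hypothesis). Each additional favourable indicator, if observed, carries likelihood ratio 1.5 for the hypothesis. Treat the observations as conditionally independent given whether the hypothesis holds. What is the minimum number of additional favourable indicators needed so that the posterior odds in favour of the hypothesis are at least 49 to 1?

10

Prior odds = (1/15)/(14/15) = 1/14.
Bayes factor of the evidence already in hand = 12.
Odds after that evidence = (1/14) × 12 = 6/7.
Target odds = 49.
Need 1.5ⁿ ≥ 49 ÷ (6/7) = 343/6.
1.5⁹ = 19683/512 falls short of 343/6 but 1.5¹⁰ = 59049/1024 reaches it, so n = 10.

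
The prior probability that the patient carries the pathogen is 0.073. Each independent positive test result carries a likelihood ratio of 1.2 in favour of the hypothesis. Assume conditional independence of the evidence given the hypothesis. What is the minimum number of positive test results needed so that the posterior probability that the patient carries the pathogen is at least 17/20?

Prior odds: 0.073 ÷ 0.927 = 73/927.
Likelihood ratio per positive test result = 1.2.
Target posterior odds = 0.85/0.15 = 17/3.
Require 1.2ⁿ ≥ 17/3 ÷ (73/927) = 5253/73.
1.2²³ ≈66.2474 falls short of 5253/73 but 1.2²⁴ ≈79.4968 reaches it, so n = 24.

24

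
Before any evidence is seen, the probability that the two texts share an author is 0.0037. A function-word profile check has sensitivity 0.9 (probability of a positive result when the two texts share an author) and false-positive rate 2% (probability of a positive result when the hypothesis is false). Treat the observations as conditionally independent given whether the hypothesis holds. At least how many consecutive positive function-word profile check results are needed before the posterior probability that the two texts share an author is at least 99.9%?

4

Prior odds = 0.0037/0.9963 = 37/9963.
Likelihood ratio of a positive result = 0.9/0.02 = 45.
Target posterior odds = 0.999/0.001 = 999.
Need (37/9963) × 45ⁿ ≥ 999, i.e. 45ⁿ ≥ 269001.
45³ = 91125 falls short of 269001 but 45⁴ = 4100625 reaches it, so n = 4.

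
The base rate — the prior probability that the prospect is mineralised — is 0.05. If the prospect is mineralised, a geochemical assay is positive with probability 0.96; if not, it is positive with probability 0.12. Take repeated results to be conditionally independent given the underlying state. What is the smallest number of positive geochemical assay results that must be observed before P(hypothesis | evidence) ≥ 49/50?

Prior odds: 0.05 ÷ 0.95 = 1/19.
Likelihood ratio of a positive = 0.96/0.12 = 8.
Target posterior odds = 0.98/0.02 = 49.
Need (1/19) × 8ⁿ ≥ 49, i.e. 8ⁿ ≥ 931.
8³ = 512 falls short of 931 but 8⁴ = 4096 reaches it, so n = 4.

4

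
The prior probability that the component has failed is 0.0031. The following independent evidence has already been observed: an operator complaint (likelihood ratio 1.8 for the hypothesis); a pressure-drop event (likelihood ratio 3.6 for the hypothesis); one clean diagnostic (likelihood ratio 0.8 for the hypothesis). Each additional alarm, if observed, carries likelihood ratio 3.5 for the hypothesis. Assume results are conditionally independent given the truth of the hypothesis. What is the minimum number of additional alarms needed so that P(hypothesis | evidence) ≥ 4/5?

Prior odds = 0.0031/0.9969 = 31/9969.
Combined Bayes factor of the evidence already in hand = 1.8 × 3.6 × 0.8 = 5.184.
Odds after that evidence = (31/9969) × 5.184 = 6696/415375.
Target odds = 0.8/0.2 = 4.
Need 3.5ⁿ ≥ 4 ÷ (6696/415375) = 415375/1674.
3.5⁴ = 150.0625 falls short of 415375/1674 but 3.5⁵ = 525.21875 reaches it, so n = 5.

5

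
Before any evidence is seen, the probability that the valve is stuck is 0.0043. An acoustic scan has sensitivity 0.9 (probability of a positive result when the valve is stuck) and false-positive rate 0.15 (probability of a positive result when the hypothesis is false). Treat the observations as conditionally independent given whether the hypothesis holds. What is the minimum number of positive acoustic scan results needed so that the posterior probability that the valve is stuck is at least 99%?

6

Prior odds: 0.0043 ÷ 0.9957 = 43/9957.
Likelihood ratio of a positive result = 0.9/0.15 = 6.
Target posterior odds = 0.99/0.01 = 99.
Require 6ⁿ ≥ 99 ÷ (43/9957) = 985743/43.
6⁵ = 7776 falls short of 985743/43 but 6⁶ = 46656 reaches it, so n = 6.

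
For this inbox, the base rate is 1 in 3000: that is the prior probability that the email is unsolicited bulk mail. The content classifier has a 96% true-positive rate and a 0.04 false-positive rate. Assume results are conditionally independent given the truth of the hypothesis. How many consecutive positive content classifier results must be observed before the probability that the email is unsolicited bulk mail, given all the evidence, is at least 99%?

4

Prior odds: (1/3000) ÷ (2999/3000) = 1/2999.
Likelihood ratio of a positive result = 0.96/0.04 = 24.
Target posterior odds = 0.99/0.01 = 99.
Require 24ⁿ ≥ 99 ÷ (1/2999) = 296901.
24³ = 13824 falls short of 296901 but 24⁴ = 331776 reaches it, so n = 4.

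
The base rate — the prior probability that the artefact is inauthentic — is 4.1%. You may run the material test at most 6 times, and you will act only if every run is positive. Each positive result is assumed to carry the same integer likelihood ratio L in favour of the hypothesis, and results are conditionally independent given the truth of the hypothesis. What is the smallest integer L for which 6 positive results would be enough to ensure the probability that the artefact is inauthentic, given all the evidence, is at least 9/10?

Prior odds = 0.041/0.959 = 41/959.
Target odds = 0.9/0.1 = 9.
Need L⁶ ≥ 9 ÷ (41/959) = 8631/41.
2⁶ = 64 < 8631/41 ≤ 729 = 3⁶, so L = 3.

3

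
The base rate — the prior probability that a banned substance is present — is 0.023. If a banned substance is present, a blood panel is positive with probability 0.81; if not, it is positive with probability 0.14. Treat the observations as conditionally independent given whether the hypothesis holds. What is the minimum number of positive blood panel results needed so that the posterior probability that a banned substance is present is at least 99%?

Prior odds: 0.023 ÷ 0.977 = 23/977.
Likelihood ratio of a positive = 0.81/0.14 = 81/14.
Target posterior odds = 0.99/0.01 = 99.
Need (23/977) × (81/14)ⁿ ≥ 99, i.e. (81/14)ⁿ ≥ 96723/23.
(81/14)⁴ = 43046721/38416 falls short of 96723/23 but (81/14)⁵ ≈6483.13 reaches it, so n = 5.

5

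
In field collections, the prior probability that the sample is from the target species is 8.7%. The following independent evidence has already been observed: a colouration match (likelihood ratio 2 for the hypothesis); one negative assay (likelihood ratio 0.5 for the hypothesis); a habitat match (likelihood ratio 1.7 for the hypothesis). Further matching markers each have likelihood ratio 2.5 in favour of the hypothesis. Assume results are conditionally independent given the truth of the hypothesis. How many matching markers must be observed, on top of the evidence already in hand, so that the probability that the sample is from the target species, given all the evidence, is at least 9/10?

Prior odds = 0.087/0.913 = 87/913.
Combined Bayes factor of the evidence already in hand = 2 × 0.5 × 1.7 = 1.7.
Odds after that evidence = (87/913) × 1.7 = 1479/9130.
Target odds = 0.9/0.1 = 9.
Need 2.5ⁿ ≥ 9 ÷ (1479/9130) = 27390/493.
2.5⁴ = 39.0625 falls short of 27390/493 but 2.5⁵ = 97.65625 reaches it, so n = 5.

5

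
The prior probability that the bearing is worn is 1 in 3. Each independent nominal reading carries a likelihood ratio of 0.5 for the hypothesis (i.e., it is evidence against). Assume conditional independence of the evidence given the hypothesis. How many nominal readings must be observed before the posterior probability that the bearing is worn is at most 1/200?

7

Prior odds = (1/3)/(2/3) = 0.5.
Likelihood ratio per nominal reading = 0.5.
Target posterior odds = 0.005/0.995 = 1/199.
Require 0.5ⁿ ≤ 1/199 ÷ 0.5 = 2/199.
0.5⁶ = 0.015625 is still above 2/199 but 0.5⁷ = 0.0078125 is at or below it, so n = 7.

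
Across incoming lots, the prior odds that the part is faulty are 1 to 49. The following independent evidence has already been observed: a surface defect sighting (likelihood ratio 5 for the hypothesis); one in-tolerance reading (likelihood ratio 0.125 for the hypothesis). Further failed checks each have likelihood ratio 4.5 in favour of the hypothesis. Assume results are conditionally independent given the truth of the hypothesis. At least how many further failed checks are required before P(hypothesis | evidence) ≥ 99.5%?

7

Prior odds = 1/49.
Combined Bayes factor of the evidence already in hand = 5 × 0.125 = 0.625.
Odds after that evidence = (1/49) × 0.625 = 5/392.
Target odds = 0.995/0.005 = 199.
Need 4.5ⁿ ≥ 199 ÷ (5/392) = 15601.6.
4.5⁶ = 8303.765625 falls short of 15601.6 but 4.5⁷ = 4782969/128 reaches it, so n = 7.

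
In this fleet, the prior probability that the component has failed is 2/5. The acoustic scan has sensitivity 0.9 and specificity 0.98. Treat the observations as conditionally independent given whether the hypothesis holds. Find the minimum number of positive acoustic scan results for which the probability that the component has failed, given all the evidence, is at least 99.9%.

Prior odds: 0.4 ÷ 0.6 = 2/3.
False-positive rate = 1 − 0.98 = 0.02; likelihood ratio of a positive = 0.9/0.02 = 45.
Target posterior odds = 0.999/0.001 = 999.
Require 45ⁿ ≥ 999 ÷ (2/3) = 1498.5.
45¹ = 45 falls short of 1498.5 but 45² = 2025 reaches it, so n = 2.

2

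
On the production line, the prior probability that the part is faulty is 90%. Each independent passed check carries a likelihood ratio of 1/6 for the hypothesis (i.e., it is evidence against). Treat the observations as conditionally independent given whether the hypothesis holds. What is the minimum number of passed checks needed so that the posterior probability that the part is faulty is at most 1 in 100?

4

Prior odds = 0.9/0.1 = 9.
Likelihood ratio per passed check = 1/6.
Target posterior odds = 0.01/0.99 = 1/99.
Need 9 × (1/6)ⁿ ≤ 1/99, i.e. (1/6)ⁿ ≤ 1/891.
(1/6)³ = 1/216 is still above 1/891 but (1/6)⁴ = 1/1296 is at or below it, so n = 4.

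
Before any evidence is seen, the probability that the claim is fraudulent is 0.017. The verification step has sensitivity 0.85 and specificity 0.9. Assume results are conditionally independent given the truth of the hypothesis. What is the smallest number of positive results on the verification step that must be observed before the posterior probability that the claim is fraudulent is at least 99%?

Prior odds = 0.017/0.983 = 17/983.
False-positive rate = 1 − 0.9 = 0.1; likelihood ratio of a positive = 0.85/0.1 = 8.5.
Target posterior odds = 0.99/0.01 = 99.
Need (17/983) × 8.5ⁿ ≥ 99, i.e. 8.5ⁿ ≥ 97317/17.
8.5⁴ = 5220.0625 falls short of 97317/17 but 8.5⁵ = 44370.53125 reaches it, so n = 5.

5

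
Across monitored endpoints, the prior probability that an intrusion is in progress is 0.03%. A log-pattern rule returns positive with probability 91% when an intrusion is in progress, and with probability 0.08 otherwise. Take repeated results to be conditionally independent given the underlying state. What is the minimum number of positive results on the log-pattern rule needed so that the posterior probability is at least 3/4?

4

Prior odds = 0.0003/0.9997 = 3/9997.
Likelihood ratio of a positive result = 0.91/0.08 = 11.375.
Target posterior odds = 0.75/0.25 = 3.
Require 11.375ⁿ ≥ 3 ÷ (3/9997) = 9997.
11.375³ = 753571/512 falls short of 9997 but 11.375⁴ = 68574961/4096 reaches it, so n = 4.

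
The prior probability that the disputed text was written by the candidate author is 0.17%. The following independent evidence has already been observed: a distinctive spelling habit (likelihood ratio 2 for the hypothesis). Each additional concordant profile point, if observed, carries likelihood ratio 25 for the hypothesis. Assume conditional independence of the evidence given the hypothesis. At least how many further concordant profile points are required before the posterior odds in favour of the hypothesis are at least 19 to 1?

3

Prior odds = 0.0017/0.9983 = 17/9983.
Bayes factor of the evidence already in hand = 2.
Odds after that evidence = (17/9983) × 2 = 34/9983.
Target odds = 19.
Need 25ⁿ ≥ 19 ÷ (34/9983) = 189677/34.
25² = 625 falls short of 189677/34 but 25³ = 15625 reaches it, so n = 3.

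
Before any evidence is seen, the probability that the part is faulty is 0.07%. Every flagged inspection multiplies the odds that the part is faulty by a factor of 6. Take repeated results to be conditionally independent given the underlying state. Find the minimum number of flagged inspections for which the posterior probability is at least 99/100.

7

Prior odds: 0.0007 ÷ 0.9993 = 7/9993.
Likelihood ratio per flagged inspection = 6.
Target posterior odds = 0.99/0.01 = 99.
Require 6ⁿ ≥ 99 ÷ (7/9993) = 989307/7.
6⁶ = 46656 falls short of 989307/7 but 6⁷ = 279936 reaches it, so n = 7.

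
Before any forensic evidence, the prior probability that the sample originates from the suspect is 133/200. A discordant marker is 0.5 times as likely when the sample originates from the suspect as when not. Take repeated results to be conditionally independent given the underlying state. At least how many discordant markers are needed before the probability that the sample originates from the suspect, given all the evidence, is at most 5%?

6

Prior odds: 0.665 ÷ 0.335 = 133/67.
Likelihood ratio per discordant marker = 0.5.
Target odds: 0.05 ÷ 0.95 = 1/19.
Require 0.5ⁿ ≤ 1/19 ÷ (133/67) = 67/2527.
0.5⁵ = 0.03125 is still above 67/2527 but 0.5⁶ = 0.015625 is at or below it, so n = 6.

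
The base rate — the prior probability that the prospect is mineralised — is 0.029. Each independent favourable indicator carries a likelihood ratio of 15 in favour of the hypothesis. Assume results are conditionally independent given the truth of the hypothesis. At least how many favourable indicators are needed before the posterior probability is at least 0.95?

Prior odds: 0.029 ÷ 0.971 = 29/971.
Likelihood ratio per favourable indicator = 15.
Target odds: 0.95 ÷ 0.05 = 19.
Need (29/971) × 15ⁿ ≥ 19, i.e. 15ⁿ ≥ 18449/29.
15² = 225 falls short of 18449/29 but 15³ = 3375 reaches it, so n = 3.

3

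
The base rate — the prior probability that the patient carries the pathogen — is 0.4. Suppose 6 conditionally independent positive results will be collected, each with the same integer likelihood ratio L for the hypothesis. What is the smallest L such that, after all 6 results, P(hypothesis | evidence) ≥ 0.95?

Prior odds = 0.4/0.6 = 2/3.
Target odds = 0.95/0.05 = 19.
Need L⁶ ≥ 19 ÷ (2/3) = 28.5.
1⁶ = 1 < 28.5 ≤ 64 = 2⁶, so L = 2.

2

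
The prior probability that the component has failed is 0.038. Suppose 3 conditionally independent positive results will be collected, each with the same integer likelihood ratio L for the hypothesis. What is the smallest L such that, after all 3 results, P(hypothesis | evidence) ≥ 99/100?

14

Prior odds = 0.038/0.962 = 19/481.
Target odds = 0.99/0.01 = 99.
Need L³ ≥ 99 ÷ (19/481) = 47619/19.
13³ = 2197 < 47619/19 ≤ 2744 = 14³, so L = 14.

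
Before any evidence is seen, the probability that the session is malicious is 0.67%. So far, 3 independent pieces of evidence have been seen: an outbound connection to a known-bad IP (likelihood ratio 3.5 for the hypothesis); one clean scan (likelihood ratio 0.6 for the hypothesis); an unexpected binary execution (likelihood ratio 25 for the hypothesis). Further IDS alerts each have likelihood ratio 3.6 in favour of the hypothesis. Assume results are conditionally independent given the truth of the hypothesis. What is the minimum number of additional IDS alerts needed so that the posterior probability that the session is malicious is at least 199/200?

5

Prior odds = 0.0067/0.9933 = 67/9933.
Combined Bayes factor of the evidence already in hand = 3.5 × 0.6 × 25 = 52.5.
Odds after that evidence = (67/9933) × 52.5 = 335/946.
Target odds = 0.995/0.005 = 199.
Need 3.6ⁿ ≥ 199 ÷ (335/946) = 188254/335.
3.6⁴ = 167.9616 falls short of 188254/335 but 3.6⁵ = 604.66176 reaches it, so n = 5.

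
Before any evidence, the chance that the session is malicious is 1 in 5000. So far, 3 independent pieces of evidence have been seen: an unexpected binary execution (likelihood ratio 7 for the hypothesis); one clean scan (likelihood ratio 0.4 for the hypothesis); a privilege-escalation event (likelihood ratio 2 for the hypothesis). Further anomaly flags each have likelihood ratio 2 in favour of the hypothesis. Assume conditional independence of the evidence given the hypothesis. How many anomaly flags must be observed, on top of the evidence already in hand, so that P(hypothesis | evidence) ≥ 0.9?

Prior odds = 0.0002/0.9998 = 1/4999.
Combined Bayes factor of the evidence already in hand = 7 × 0.4 × 2 = 5.6.
Odds after that evidence = (1/4999) × 5.6 = 28/24995.
Target odds = 0.9/0.1 = 9.
Need 2ⁿ ≥ 9 ÷ (28/24995) = 224955/28.
2¹² = 4096 falls short of 224955/28 but 2¹³ = 8192 reaches it, so n = 13.

13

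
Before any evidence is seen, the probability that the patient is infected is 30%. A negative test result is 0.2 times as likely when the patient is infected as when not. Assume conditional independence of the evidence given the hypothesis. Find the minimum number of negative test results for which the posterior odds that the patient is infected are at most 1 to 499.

Prior odds = 0.3/0.7 = 3/7.
Likelihood ratio per negative test result = 0.2.
Target odds = 1/499.
Require 0.2ⁿ ≤ 1/499 ÷ (3/7) = 7/1497.
0.2³ = 0.008 is still above 7/1497 but 0.2⁴ = 0.0016 is at or below it, so n = 4.

4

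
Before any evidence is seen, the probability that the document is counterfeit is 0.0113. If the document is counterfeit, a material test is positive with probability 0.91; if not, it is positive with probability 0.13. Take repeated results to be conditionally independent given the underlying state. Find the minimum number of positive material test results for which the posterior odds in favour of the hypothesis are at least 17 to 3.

4

Prior odds = 0.0113/0.9887 = 113/9887.
Likelihood ratio of a positive = 0.91/0.13 = 7.
Target odds = 17/3.
Require 7ⁿ ≥ 17/3 ÷ (113/9887) = 168079/339.
7³ = 343 falls short of 168079/339 but 7⁴ = 2401 reaches it, so n = 4.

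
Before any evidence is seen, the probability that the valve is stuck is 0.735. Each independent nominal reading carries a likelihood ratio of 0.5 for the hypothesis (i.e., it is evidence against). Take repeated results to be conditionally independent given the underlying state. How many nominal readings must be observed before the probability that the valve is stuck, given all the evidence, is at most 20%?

Prior odds = 0.735/0.265 = 147/53.
Likelihood ratio per nominal reading = 0.5.
Target odds: 0.2 ÷ 0.8 = 0.25.
Require 0.5ⁿ ≤ 0.25 ÷ (147/53) = 53/588.
0.5³ = 0.125 is still above 53/588 but 0.5⁴ = 0.0625 is at or below it, so n = 4.

4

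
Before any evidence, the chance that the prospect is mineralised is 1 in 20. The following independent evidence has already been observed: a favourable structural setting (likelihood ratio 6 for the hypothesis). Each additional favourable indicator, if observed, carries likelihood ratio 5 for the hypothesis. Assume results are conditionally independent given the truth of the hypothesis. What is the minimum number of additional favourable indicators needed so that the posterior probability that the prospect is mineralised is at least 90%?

Prior odds = 0.05/0.95 = 1/19.
Bayes factor of the evidence already in hand = 6.
Odds after that evidence = (1/19) × 6 = 6/19.
Target odds = 0.9/0.1 = 9.
Need 5ⁿ ≥ 9 ÷ (6/19) = 28.5.
5² = 25 falls short of 28.5 but 5³ = 125 reaches it, so n = 3.

3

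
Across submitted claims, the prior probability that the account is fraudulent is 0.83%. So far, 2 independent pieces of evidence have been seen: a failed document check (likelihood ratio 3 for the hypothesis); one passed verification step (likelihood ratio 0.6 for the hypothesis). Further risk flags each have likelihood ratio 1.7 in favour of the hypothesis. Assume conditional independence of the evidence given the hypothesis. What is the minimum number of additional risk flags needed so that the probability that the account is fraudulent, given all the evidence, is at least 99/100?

17

Prior odds = 0.0083/0.9917 = 83/9917.
Combined Bayes factor of the evidence already in hand = 3 × 0.6 = 1.8.
Odds after that evidence = (83/9917) × 1.8 = 747/49585.
Target odds = 0.99/0.01 = 99.
Need 1.7ⁿ ≥ 99 ÷ (747/49585) = 545435/83.
1.7¹⁶ ≈4866.12 falls short of 545435/83 but 1.7¹⁷ ≈8272.4 reaches it, so n = 17.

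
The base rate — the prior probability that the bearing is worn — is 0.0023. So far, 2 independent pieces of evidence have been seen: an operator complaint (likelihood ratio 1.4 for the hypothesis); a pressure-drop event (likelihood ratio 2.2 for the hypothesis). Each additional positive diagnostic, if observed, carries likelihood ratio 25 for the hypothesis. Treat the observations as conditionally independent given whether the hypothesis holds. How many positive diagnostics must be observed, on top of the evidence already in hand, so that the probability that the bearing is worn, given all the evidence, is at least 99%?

3

Prior odds = 0.0023/0.9977 = 23/9977.
Combined Bayes factor of the evidence already in hand = 1.4 × 2.2 = 3.08.
Odds after that evidence = (23/9977) × 3.08 = 161/22675.
Target odds = 0.99/0.01 = 99.
Need 25ⁿ ≥ 99 ÷ (161/22675) = 2244825/161.
25² = 625 falls short of 2244825/161 but 25³ = 15625 reaches it, so n = 3.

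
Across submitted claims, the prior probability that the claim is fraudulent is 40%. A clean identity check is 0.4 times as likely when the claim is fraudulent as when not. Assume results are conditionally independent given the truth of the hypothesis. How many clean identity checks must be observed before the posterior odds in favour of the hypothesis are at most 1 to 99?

Prior odds: 0.4 ÷ 0.6 = 2/3.
Likelihood ratio per clean identity check = 0.4.
Target odds = 1/99.
Require 0.4ⁿ ≤ 1/99 ÷ (2/3) = 1/66.
0.4⁴ = 0.0256 is still above 1/66 but 0.4⁵ = 0.01024 is at or below it, so n = 5.

5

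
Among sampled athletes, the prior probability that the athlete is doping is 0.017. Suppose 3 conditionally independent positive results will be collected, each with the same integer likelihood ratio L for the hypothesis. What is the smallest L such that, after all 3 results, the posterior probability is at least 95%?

Prior odds = 0.017/0.983 = 17/983.
Target odds = 0.95/0.05 = 19.
Need L³ ≥ 19 ÷ (17/983) = 18677/17.
10³ = 1000 < 18677/17 ≤ 1331 = 11³, so L = 11.

11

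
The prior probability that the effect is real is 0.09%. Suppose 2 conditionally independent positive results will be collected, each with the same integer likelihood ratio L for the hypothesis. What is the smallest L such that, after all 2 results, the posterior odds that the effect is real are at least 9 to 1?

Prior odds = 0.0009/0.9991 = 9/9991.
Target odds = 9.
Need L² ≥ 9 ÷ (9/9991) = 9991.
99² = 9801 < 9991 ≤ 10000 = 100², so L = 100.

100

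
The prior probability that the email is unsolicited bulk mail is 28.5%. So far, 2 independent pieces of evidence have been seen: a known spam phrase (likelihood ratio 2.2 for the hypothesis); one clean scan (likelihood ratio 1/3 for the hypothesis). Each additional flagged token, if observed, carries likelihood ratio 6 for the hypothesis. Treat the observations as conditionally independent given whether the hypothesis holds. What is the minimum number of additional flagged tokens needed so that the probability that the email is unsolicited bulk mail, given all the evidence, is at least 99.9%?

5

Prior odds = 0.285/0.715 = 57/143.
Combined Bayes factor of the evidence already in hand = 2.2 × (1/3) = 11/15.
Odds after that evidence = (57/143) × 11/15 = 19/65.
Target odds = 0.999/0.001 = 999.
Need 6ⁿ ≥ 999 ÷ (19/65) = 64935/19.
6⁴ = 1296 falls short of 64935/19 but 6⁵ = 7776 reaches it, so n = 5.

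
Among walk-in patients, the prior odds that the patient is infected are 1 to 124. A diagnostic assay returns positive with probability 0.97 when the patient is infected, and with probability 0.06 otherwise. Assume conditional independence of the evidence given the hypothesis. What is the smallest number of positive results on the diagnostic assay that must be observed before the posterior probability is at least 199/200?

4

Prior odds = 1/124.
Likelihood ratio of a positive result = 0.97/0.06 = 97/6.
Target odds: 0.995 ÷ 0.005 = 199.
Require (97/6)ⁿ ≥ 199 ÷ (1/124) = 24676.
(97/6)³ = 912673/216 falls short of 24676 but (97/6)⁴ = 88529281/1296 reaches it, so n = 4.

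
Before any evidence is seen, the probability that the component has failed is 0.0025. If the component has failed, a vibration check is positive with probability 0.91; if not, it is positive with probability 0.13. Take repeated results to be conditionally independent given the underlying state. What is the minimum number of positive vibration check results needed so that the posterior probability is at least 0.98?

Prior odds = 0.0025/0.9975 = 1/399.
Likelihood ratio of a positive = 0.91/0.13 = 7.
Target odds: 0.98 ÷ 0.02 = 49.
Require 7ⁿ ≥ 49 ÷ (1/399) = 19551.
7⁵ = 16807 falls short of 19551 but 7⁶ = 117649 reaches it, so n = 6.

6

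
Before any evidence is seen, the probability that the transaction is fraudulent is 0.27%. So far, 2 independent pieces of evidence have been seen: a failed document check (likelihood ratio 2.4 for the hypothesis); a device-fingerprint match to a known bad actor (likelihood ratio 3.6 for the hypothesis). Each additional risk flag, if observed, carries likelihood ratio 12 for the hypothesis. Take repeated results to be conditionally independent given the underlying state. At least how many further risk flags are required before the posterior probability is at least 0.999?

5

Prior odds = 0.0027/0.9973 = 27/9973.
Combined Bayes factor of the evidence already in hand = 2.4 × 3.6 = 8.64.
Odds after that evidence = (27/9973) × 8.64 = 5832/249325.
Target odds = 0.999/0.001 = 999.
Need 12ⁿ ≥ 999 ÷ (5832/249325) = 9225025/216.
12⁴ = 20736 falls short of 9225025/216 but 12⁵ = 248832 reaches it, so n = 5.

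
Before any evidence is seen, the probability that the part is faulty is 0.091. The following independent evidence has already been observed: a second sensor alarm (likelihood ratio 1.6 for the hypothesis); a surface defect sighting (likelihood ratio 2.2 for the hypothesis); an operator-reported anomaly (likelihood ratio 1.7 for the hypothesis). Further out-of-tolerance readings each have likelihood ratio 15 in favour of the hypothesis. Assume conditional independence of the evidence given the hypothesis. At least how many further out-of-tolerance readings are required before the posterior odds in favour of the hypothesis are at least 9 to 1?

Prior odds = 0.091/0.909 = 91/909.
Combined Bayes factor of the evidence already in hand = 1.6 × 2.2 × 1.7 = 5.984.
Odds after that evidence = (91/909) × 5.984 = 68068/113625.
Target odds = 9.
Need 15ⁿ ≥ 9 ÷ (68068/113625) = 1022625/68068.
15¹ = 15 falls short of 1022625/68068 but 15² = 225 reaches it, so n = 2.

2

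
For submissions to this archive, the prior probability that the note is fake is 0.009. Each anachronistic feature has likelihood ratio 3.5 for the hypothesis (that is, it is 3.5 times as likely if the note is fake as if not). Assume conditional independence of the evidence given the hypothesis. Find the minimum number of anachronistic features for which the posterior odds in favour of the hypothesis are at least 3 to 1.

5

Prior odds: 0.009 ÷ 0.991 = 9/991.
Likelihood ratio per anachronistic feature = 3.5.
Target odds = 3.
Require 3.5ⁿ ≥ 3 ÷ (9/991) = 991/3.
3.5⁴ = 150.0625 falls short of 991/3 but 3.5⁵ = 525.21875 reaches it, so n = 5.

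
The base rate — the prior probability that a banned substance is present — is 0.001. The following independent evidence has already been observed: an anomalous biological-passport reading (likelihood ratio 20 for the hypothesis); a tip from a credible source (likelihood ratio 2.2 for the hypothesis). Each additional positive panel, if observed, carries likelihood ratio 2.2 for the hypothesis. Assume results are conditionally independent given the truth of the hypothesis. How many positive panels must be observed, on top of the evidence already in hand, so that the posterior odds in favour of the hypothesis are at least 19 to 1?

8

Prior odds = 0.001/0.999 = 1/999.
Combined Bayes factor of the evidence already in hand = 20 × 2.2 = 44.
Odds after that evidence = (1/999) × 44 = 44/999.
Target odds = 19.
Need 2.2ⁿ ≥ 19 ÷ (44/999) = 18981/44.
2.2⁷ = 19487171/78125 falls short of 18981/44 but 2.2⁸ = 214358881/390625 reaches it, so n = 8.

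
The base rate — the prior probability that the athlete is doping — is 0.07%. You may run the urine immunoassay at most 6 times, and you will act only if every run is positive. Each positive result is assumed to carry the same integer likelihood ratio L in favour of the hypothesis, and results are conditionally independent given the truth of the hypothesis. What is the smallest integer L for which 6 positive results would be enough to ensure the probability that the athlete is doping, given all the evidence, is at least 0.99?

8

Prior odds = 0.0007/0.9993 = 7/9993.
Target odds = 0.99/0.01 = 99.
Need L⁶ ≥ 99 ÷ (7/9993) = 989307/7.
7⁶ = 117649 < 989307/7 ≤ 262144 = 8⁶, so L = 8.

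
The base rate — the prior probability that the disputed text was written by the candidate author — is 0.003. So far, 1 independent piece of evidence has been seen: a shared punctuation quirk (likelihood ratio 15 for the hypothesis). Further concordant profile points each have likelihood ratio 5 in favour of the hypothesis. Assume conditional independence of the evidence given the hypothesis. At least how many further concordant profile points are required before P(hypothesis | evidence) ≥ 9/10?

4

Prior odds = 0.003/0.997 = 3/997.
Bayes factor of the evidence already in hand = 15.
Odds after that evidence = (3/997) × 15 = 45/997.
Target odds = 0.9/0.1 = 9.
Need 5ⁿ ≥ 9 ÷ (45/997) = 199.4.
5³ = 125 falls short of 199.4 but 5⁴ = 625 reaches it, so n = 4.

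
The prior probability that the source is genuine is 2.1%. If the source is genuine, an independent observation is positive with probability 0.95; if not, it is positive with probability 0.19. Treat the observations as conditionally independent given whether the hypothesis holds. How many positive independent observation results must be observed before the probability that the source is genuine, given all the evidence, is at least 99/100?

6

Prior odds = 0.021/0.979 = 21/979.
Likelihood ratio of a positive = 0.95/0.19 = 5.
Target posterior odds = 0.99/0.01 = 99.
Require 5ⁿ ≥ 99 ÷ (21/979) = 32307/7.
5⁵ = 3125 falls short of 32307/7 but 5⁶ = 15625 reaches it, so n = 6.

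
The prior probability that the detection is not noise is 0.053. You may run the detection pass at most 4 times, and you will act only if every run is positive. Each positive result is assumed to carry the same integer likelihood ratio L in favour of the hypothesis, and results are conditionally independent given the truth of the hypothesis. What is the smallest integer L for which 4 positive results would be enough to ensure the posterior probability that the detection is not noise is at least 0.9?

4

Prior odds = 0.053/0.947 = 53/947.
Target odds = 0.9/0.1 = 9.
Need L⁴ ≥ 9 ÷ (53/947) = 8523/53.
3⁴ = 81 < 8523/53 ≤ 256 = 4⁴, so L = 4.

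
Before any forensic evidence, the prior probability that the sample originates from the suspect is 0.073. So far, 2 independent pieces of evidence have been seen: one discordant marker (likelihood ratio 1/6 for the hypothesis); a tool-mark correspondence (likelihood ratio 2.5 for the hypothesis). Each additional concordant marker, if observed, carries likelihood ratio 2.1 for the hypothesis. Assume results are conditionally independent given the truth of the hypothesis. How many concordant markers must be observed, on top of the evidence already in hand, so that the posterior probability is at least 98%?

10

Prior odds = 0.073/0.927 = 73/927.
Combined Bayes factor of the evidence already in hand = (1/6) × 2.5 = 5/12.
Odds after that evidence = (73/927) × 5/12 = 365/11124.
Target odds = 0.98/0.02 = 49.
Need 2.1ⁿ ≥ 49 ÷ (365/11124) = 545076/365.
2.1⁹ ≈794.28 falls short of 545076/365 but 2.1¹⁰ ≈1667.99 reaches it, so n = 10.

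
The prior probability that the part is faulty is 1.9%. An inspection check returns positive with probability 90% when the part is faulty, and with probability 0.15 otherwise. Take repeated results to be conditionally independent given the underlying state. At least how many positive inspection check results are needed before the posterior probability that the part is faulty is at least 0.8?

Prior odds = 0.019/0.981 = 19/981.
Likelihood ratio of a positive result = 0.9/0.15 = 6.
Target odds: 0.8 ÷ 0.2 = 4.
Require 6ⁿ ≥ 4 ÷ (19/981) = 3924/19.
6² = 36 falls short of 3924/19 but 6³ = 216 reaches it, so n = 3.

3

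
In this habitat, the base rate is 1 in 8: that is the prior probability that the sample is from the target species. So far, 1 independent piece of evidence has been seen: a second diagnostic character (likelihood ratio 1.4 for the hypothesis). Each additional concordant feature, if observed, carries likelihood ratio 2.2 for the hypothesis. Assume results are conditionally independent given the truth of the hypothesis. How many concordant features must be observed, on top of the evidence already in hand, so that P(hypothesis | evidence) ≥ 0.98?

7

Prior odds = 0.125/0.875 = 1/7.
Bayes factor of the evidence already in hand = 1.4.
Odds after that evidence = (1/7) × 1.4 = 0.2.
Target odds = 0.98/0.02 = 49.
Need 2.2ⁿ ≥ 49 ÷ 0.2 = 245.
2.2⁶ = 1771561/15625 falls short of 245 but 2.2⁷ = 19487171/78125 reaches it, so n = 7.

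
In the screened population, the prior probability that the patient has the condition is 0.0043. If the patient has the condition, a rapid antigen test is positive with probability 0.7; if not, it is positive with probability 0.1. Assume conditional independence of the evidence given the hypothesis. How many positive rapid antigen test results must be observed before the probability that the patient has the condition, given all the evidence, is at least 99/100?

6

Prior odds: 0.0043 ÷ 0.9957 = 43/9957.
Likelihood ratio of a positive = 0.7/0.1 = 7.
Target odds: 0.99 ÷ 0.01 = 99.
Need (43/9957) × 7ⁿ ≥ 99, i.e. 7ⁿ ≥ 985743/43.
7⁵ = 16807 falls short of 985743/43 but 7⁶ = 117649 reaches it, so n = 6.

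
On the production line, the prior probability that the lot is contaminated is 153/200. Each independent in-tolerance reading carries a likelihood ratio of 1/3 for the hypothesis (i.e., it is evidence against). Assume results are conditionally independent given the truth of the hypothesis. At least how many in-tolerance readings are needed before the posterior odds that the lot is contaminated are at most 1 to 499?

Prior odds = 0.765/0.235 = 153/47.
Likelihood ratio per in-tolerance reading = 1/3.
Target odds = 1/499.
Require (1/3)ⁿ ≤ 1/499 ÷ (153/47) = 47/76347.
(1/3)⁶ = 1/729 is still above 47/76347 but (1/3)⁷ = 1/2187 is at or below it, so n = 7.

7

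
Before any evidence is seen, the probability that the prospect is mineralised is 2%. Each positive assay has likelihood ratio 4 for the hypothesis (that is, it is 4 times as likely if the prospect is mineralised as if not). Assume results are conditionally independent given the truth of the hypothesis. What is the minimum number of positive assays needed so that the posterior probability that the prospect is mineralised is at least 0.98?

6

Prior odds = 0.02/0.98 = 1/49.
Likelihood ratio per positive assay = 4.
Target posterior odds = 0.98/0.02 = 49.
Need (1/49) × 4ⁿ ≥ 49, i.e. 4ⁿ ≥ 2401.
4⁵ = 1024 falls short of 2401 but 4⁶ = 4096 reaches it, so n = 6.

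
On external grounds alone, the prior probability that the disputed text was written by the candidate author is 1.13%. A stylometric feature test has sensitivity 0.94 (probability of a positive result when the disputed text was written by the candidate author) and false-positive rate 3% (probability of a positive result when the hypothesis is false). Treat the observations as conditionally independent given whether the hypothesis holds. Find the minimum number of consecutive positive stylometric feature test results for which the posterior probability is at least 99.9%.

Prior odds = 0.0113/0.9887 = 113/9887.
Likelihood ratio of a positive result = 0.94/0.03 = 94/3.
Target odds: 0.999 ÷ 0.001 = 999.
Require (94/3)ⁿ ≥ 999 ÷ (113/9887) = 9877113/113.
(94/3)³ = 830584/27 falls short of 9877113/113 but (94/3)⁴ = 78074896/81 reaches it, so n = 4.

4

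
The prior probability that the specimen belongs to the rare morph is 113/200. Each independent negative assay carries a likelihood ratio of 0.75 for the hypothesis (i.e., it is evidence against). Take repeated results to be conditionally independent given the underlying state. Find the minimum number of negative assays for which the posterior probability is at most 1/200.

20

Prior odds: 0.565 ÷ 0.435 = 113/87.
Likelihood ratio per negative assay = 0.75.
Target odds: 0.005 ÷ 0.995 = 1/199.
Need (113/87) × 0.75ⁿ ≤ 1/199, i.e. 0.75ⁿ ≤ 87/22487.
0.75¹⁹ ≈0.00422828 is still above 87/22487 but 0.75²⁰ ≈0.00317121 is at or below it, so n = 20.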